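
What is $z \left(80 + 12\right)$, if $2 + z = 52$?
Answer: $4600$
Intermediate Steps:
$z = 50$ ($z = -2 + 52 = 50$)
$z \left(80 + 12\right) = 50 \left(80 + 12\right) = 50 \cdot 92 = 4600$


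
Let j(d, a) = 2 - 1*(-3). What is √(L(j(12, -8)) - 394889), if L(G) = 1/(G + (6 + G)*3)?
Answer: 3*I*√63357742/38 ≈ 628.4*I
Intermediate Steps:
j(d, a) = 5 (j(d, a) = 2 + 3 = 5)
L(G) = 1/(18 + 4*G) (L(G) = 1/(G + (18 + 3*G)) = 1/(18 + 4*G))
√(L(j(12, -8)) - 394889) = √(1/(2*(9 + 2*5)) - 394889) = √(1/(2*(9 + 10)) - 394889) = √((½)/19 - 394889) = √((½)*(1/19) - 394889) = √(1/38 - 394889) = √(-15005781/38) = 3*I*√63357742/38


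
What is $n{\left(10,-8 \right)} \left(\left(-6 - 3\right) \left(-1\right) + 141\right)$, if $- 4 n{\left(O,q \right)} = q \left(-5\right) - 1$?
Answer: $- \frac{2925}{2} \approx -1462.5$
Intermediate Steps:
$n{\left(O,q \right)} = \frac{1}{4} + \frac{5 q}{4}$ ($n{\left(O,q \right)} = - \frac{q \left(-5\right) - 1}{4} = - \frac{- 5 q - 1}{4} = - \frac{-1 - 5 q}{4} = \frac{1}{4} + \frac{5 q}{4}$)
$n{\left(10,-8 \right)} \left(\left(-6 - 3\right) \left(-1\right) + 141\right) = \left(\frac{1}{4} + \frac{5}{4} \left(-8\right)\right) \left(\left(-6 - 3\right) \left(-1\right) + 141\right) = \left(\frac{1}{4} - 10\right) \left(\left(-9\right) \left(-1\right) + 141\right) = - \frac{39 \left(9 + 141\right)}{4} = \left(- \frac{39}{4}\right) 150 = - \frac{2925}{2}$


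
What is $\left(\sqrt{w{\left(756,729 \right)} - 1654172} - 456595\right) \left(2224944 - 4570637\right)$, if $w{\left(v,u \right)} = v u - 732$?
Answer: $1071031695335 - 4691386 i \sqrt{275945} \approx 1.071 \cdot 10^{12} - 2.4644 \cdot 10^{9} i$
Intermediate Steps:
$w{\left(v,u \right)} = -732 + u v$ ($w{\left(v,u \right)} = u v - 732 = -732 + u v$)
$\left(\sqrt{w{\left(756,729 \right)} - 1654172} - 456595\right) \left(2224944 - 4570637\right) = \left(\sqrt{\left(-732 + 729 \cdot 756\right) - 1654172} - 456595\right) \left(2224944 - 4570637\right) = \left(\sqrt{\left(-732 + 551124\right) - 1654172} - 456595\right) \left(-2345693\right) = \left(\sqrt{550392 - 1654172} - 456595\right) \left(-2345693\right) = \left(\sqrt{-1103780} - 456595\right) \left(-2345693\right) = \left(2 i \sqrt{275945} - 456595\right) \left(-2345693\right) = \left(-456595 + 2 i \sqrt{275945}\right) \left(-2345693\right) = 1071031695335 - 4691386 i \sqrt{275945}$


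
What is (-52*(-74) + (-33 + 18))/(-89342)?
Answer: -3833/89342 ≈ -0.042903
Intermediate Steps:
(-52*(-74) + (-33 + 18))/(-89342) = (3848 - 15)*(-1/89342) = 3833*(-1/89342) = -3833/89342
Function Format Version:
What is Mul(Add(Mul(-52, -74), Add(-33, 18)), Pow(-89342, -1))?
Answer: Rational(-3833, 89342) ≈ -0.042903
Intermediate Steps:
Mul(Add(Mul(-52, -74), Add(-33, 18)), Pow(-89342, -1)) = Mul(Add(3848, -15), Rational(-1, 89342)) = Mul(3833, Rational(-1, 89342)) = Rational(-3833, 89342)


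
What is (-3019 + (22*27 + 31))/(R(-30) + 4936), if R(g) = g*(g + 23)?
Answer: -1197/2573 ≈ -0.46522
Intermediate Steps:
R(g) = g*(23 + g)
(-3019 + (22*27 + 31))/(R(-30) + 4936) = (-3019 + (22*27 + 31))/(-30*(23 - 30) + 4936) = (-3019 + (594 + 31))/(-30*(-7) + 4936) = (-3019 + 625)/(210 + 4936) = -2394/5146 = -2394*1/5146 = -1197/2573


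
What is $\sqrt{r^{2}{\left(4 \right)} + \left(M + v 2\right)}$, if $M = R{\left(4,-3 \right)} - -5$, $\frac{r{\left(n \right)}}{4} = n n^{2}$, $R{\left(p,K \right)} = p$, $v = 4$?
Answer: $\sqrt{65553} \approx 256.03$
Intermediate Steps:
$r{\left(n \right)} = 4 n^{3}$ ($r{\left(n \right)} = 4 n n^{2} = 4 n^{3}$)
$M = 9$ ($M = 4 - -5 = 4 + 5 = 9$)
$\sqrt{r^{2}{\left(4 \right)} + \left(M + v 2\right)} = \sqrt{\left(4 \cdot 4^{3}\right)^{2} + \left(9 + 4 \cdot 2\right)} = \sqrt{\left(4 \cdot 64\right)^{2} + \left(9 + 8\right)} = \sqrt{256^{2} + 17} = \sqrt{65536 + 17} = \sqrt{65553}$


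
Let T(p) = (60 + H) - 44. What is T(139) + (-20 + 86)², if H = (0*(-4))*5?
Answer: 4372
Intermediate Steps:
H = 0 (H = 0*5 = 0)
T(p) = 16 (T(p) = (60 + 0) - 44 = 60 - 44 = 16)
T(139) + (-20 + 86)² = 16 + (-20 + 86)² = 16 + 66² = 16 + 4356 = 4372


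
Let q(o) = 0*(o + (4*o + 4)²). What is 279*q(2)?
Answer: 0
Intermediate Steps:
q(o) = 0 (q(o) = 0*(o + (4 + 4*o)²) = 0)
279*q(2) = 279*0 = 0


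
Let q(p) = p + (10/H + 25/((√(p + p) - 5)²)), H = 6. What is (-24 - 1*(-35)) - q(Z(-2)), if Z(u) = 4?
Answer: 2149/867 - 500*√2/289 ≈ 0.031926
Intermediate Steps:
q(p) = 5/3 + p + 25/(-5 + √2*√p)² (q(p) = p + (10/6 + 25/((√(p + p) - 5)²)) = p + (10*(⅙) + 25/((√(2*p) - 5)²)) = p + (5/3 + 25/((√2*√p - 5)²)) = p + (5/3 + 25/((-5 + √2*√p)²)) = p + (5/3 + 25/(-5 + √2*√p)²) = 5/3 + p + 25/(-5 + √2*√p)²)
(-24 - 1*(-35)) - q(Z(-2)) = (-24 - 1*(-35)) - (5/3 + 4 + 25/(-5 + √2*√4)²) = (-24 + 35) - (5/3 + 4 + 25/(-5 + √2*2)²) = 11 - (5/3 + 4 + 25/(-5 + 2*√2)²) = 11 - (17/3 + 25/(-5 + 2*√2)²) = 11 + (-17/3 - 25/(-5 + 2*√2)²) = 16/3 - 25/(-5 + 2*√2)²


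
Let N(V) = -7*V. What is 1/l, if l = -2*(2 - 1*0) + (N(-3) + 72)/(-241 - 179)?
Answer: -140/591 ≈ -0.23689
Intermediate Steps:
l = -591/140 (l = -2*(2 - 1*0) + (-7*(-3) + 72)/(-241 - 179) = -2*(2 + 0) + (21 + 72)/(-420) = -2*2 + 93*(-1/420) = -4 - 31/140 = -591/140 ≈ -4.2214)
1/l = 1/(-591/140) = -140/591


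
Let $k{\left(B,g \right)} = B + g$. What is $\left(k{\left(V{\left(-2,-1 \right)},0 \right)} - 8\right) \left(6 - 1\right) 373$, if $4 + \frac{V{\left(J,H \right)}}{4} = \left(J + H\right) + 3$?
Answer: $-44760$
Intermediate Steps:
$V{\left(J,H \right)} = -4 + 4 H + 4 J$ ($V{\left(J,H \right)} = -16 + 4 \left(\left(J + H\right) + 3\right) = -16 + 4 \left(\left(H + J\right) + 3\right) = -16 + 4 \left(3 + H + J\right) = -16 + \left(12 + 4 H + 4 J\right) = -4 + 4 H + 4 J$)
$\left(k{\left(V{\left(-2,-1 \right)},0 \right)} - 8\right) \left(6 - 1\right) 373 = \left(\left(\left(-4 + 4 \left(-1\right) + 4 \left(-2\right)\right) + 0\right) - 8\right) \left(6 - 1\right) 373 = \left(\left(\left(-4 - 4 - 8\right) + 0\right) - 8\right) 5 \cdot 373 = \left(\left(-16 + 0\right) - 8\right) 5 \cdot 373 = \left(-16 - 8\right) 5 \cdot 373 = \left(-24\right) 5 \cdot 373 = \left(-120\right) 373 = -44760$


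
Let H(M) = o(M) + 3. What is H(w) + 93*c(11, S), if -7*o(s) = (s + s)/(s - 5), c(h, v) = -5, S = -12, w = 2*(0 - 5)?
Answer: -9706/21 ≈ -462.19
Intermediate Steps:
w = -10 (w = 2*(-5) = -10)
o(s) = -2*s/(7*(-5 + s)) (o(s) = -(s + s)/(7*(s - 5)) = -2*s/(7*(-5 + s)))
H(M) = 3 - 2*M/(-35 + 7*M) (H(M) = -2*M/(-35 + 7*M) + 3 = 3 - 2*M/(-35 + 7*M))
H(w) + 93*c(11, S) = (-105 + 19*(-10))/(7*(-5 - 10)) + 93*(-5) = (⅐)*(-105 - 190)/(-15) - 465 = (⅐)*(-1/15)*(-295) - 465 = 59/21 - 465 = -9706/21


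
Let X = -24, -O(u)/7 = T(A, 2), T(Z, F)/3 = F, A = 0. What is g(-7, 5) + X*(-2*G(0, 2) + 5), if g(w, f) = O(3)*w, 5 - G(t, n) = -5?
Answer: 654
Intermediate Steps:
T(Z, F) = 3*F
O(u) = -42 (O(u) = -21*2 = -7*6 = -42)
G(t, n) = 10 (G(t, n) = 5 - 1*(-5) = 5 + 5 = 10)
g(w, f) = -42*w
g(-7, 5) + X*(-2*G(0, 2) + 5) = -42*(-7) - 24*(-2*10 + 5) = 294 - 24*(-20 + 5) = 294 - 24*(-15) = 294 + 360 = 654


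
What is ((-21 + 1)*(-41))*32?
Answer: 26240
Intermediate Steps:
((-21 + 1)*(-41))*32 = -20*(-41)*32 = 820*32 = 26240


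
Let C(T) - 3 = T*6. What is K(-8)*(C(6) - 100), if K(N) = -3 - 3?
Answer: 366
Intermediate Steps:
K(N) = -6
C(T) = 3 + 6*T (C(T) = 3 + T*6 = 3 + 6*T)
K(-8)*(C(6) - 100) = -6*((3 + 6*6) - 100) = -6*((3 + 36) - 100) = -6*(39 - 100) = -6*(-61) = 366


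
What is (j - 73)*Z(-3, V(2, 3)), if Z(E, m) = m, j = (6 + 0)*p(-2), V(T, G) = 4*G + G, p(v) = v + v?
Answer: -1455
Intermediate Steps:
p(v) = 2*v
V(T, G) = 5*G
j = -24 (j = (6 + 0)*(2*(-2)) = 6*(-4) = -24)
(j - 73)*Z(-3, V(2, 3)) = (-24 - 73)*(5*3) = -97*15 = -1455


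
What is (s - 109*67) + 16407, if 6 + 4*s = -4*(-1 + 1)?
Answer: 18205/2 ≈ 9102.5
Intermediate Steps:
s = -3/2 (s = -3/2 + (-4*(-1 + 1))/4 = -3/2 + (-4*0)/4 = -3/2 + (1/4)*0 = -3/2 + 0 = -3/2 ≈ -1.5000)
(s - 109*67) + 16407 = (-3/2 - 109*67) + 16407 = (-3/2 - 7303) + 16407 = -14609/2 + 16407 = 18205/2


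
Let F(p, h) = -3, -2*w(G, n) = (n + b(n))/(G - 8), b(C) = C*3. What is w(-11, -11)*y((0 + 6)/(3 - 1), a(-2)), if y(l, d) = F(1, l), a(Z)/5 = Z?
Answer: 66/19 ≈ 3.4737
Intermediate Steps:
b(C) = 3*C
a(Z) = 5*Z
w(G, n) = -2*n/(-8 + G) (w(G, n) = -(n + 3*n)/(2*(G - 8)) = -4*n/(2*(-8 + G)) = -2*n/(-8 + G))
y(l, d) = -3
w(-11, -11)*y((0 + 6)/(3 - 1), a(-2)) = -2*(-11)/(-8 - 11)*(-3) = -2*(-11)/(-19)*(-3) = -2*(-11)*(-1/19)*(-3) = -22/19*(-3) = 66/19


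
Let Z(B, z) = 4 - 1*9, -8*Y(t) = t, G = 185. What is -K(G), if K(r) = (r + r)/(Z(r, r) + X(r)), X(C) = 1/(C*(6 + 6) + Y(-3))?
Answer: 6572310/88807 ≈ 74.007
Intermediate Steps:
Y(t) = -t/8
X(C) = 1/(3/8 + 12*C) (X(C) = 1/(C*(6 + 6) - 1/8*(-3)) = 1/(C*12 + 3/8) = 1/(12*C + 3/8) = 1/(3/8 + 12*C))
Z(B, z) = -5 (Z(B, z) = 4 - 9 = -5)
K(r) = 2*r/(-5 + 8/(3*(1 + 32*r))) (K(r) = (r + r)/(-5 + 8/(3*(1 + 32*r))) = (2*r)/(-5 + 8/(3*(1 + 32*r))) = 2*r/(-5 + 8/(3*(1 + 32*r))))
-K(G) = -(-6)*185*(1 + 32*185)/(7 + 480*185) = -(-6)*185*(1 + 5920)/(7 + 88800) = -(-6)*185*5921/88807 = -1*(-6572310/88807) = 6572310/88807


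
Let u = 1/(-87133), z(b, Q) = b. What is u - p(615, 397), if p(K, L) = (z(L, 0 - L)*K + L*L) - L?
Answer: -34972310812/87133 ≈ -4.0137e+5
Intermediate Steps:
p(K, L) = L² - L + K*L (p(K, L) = (L*K + L*L) - L = (K*L + L²) - L = (L² + K*L) - L = L² - L + K*L)
u = -1/87133 ≈ -1.1477e-5
u - p(615, 397) = -1/87133 - 397*(-1 + 615 + 397) = -1/87133 - 397*1011 = -1/87133 - 1*401367 = -1/87133 - 401367 = -34972310812/87133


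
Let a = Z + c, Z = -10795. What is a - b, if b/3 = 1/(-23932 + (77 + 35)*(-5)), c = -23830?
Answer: -282678499/8164 ≈ -34625.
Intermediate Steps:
b = -1/8164 (b = 3/(-23932 + (77 + 35)*(-5)) = 3/(-23932 + 112*(-5)) = 3/(-23932 - 560) = 3/(-24492) = 3*(-1/24492) = -1/8164 ≈ -0.00012249)
a = -34625 (a = -10795 - 23830 = -34625)
a - b = -34625 - 1*(-1/8164) = -34625 + 1/8164 = -282678499/8164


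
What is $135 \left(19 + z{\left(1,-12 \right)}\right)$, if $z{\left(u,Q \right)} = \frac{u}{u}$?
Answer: $2700$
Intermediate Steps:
$z{\left(u,Q \right)} = 1$
$135 \left(19 + z{\left(1,-12 \right)}\right) = 135 \left(19 + 1\right) = 135 \cdot 20 = 2700$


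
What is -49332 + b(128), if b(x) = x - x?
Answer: -49332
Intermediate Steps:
b(x) = 0
-49332 + b(128) = -49332 + 0 = -49332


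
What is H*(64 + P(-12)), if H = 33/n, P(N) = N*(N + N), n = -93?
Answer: -3872/31 ≈ -124.90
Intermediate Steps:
P(N) = 2*N² (P(N) = N*(2*N) = 2*N²)
H = -11/31 (H = 33/(-93) = 33*(-1/93) = -11/31 ≈ -0.35484)
H*(64 + P(-12)) = -11*(64 + 2*(-12)²)/31 = -11*(64 + 2*144)/31 = -11*(64 + 288)/31 = -11/31*352 = -3872/31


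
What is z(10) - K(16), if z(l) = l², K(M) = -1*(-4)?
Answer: 96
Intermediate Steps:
K(M) = 4
z(10) - K(16) = 10² - 1*4 = 100 - 4 = 96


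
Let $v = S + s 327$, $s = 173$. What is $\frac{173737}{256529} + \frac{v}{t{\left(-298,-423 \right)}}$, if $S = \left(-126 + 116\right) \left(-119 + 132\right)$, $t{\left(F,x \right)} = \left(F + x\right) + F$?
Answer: $- \frac{14301715286}{261403051} \approx -54.711$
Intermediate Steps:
$t{\left(F,x \right)} = x + 2 F$
$S = -130$ ($S = \left(-10\right) 13 = -130$)
$v = 56441$ ($v = -130 + 173 \cdot 327 = -130 + 56571 = 56441$)
$\frac{173737}{256529} + \frac{v}{t{\left(-298,-423 \right)}} = \frac{173737}{256529} + \frac{56441}{-423 + 2 \left(-298\right)} = 173737 \cdot \frac{1}{256529} + \frac{56441}{-423 - 596} = \frac{173737}{256529} + \frac{56441}{-1019} = \frac{173737}{256529} + 56441 \left(- \frac{1}{1019}\right) = \frac{173737}{256529} - \frac{56441}{1019} = - \frac{14301715286}{261403051}$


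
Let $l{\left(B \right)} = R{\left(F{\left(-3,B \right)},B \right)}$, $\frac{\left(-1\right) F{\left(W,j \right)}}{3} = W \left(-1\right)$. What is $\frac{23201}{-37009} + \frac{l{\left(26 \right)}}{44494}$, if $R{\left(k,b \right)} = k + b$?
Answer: $- \frac{1031676141}{1646678446} \approx -0.62652$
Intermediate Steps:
$F{\left(W,j \right)} = 3 W$ ($F{\left(W,j \right)} = - 3 W \left(-1\right) = - 3 \left(- W\right) = 3 W$)
$R{\left(k,b \right)} = b + k$
$l{\left(B \right)} = -9 + B$ ($l{\left(B \right)} = B + 3 \left(-3\right) = B - 9 = -9 + B$)
$\frac{23201}{-37009} + \frac{l{\left(26 \right)}}{44494} = \frac{23201}{-37009} + \frac{-9 + 26}{44494} = 23201 \left(- \frac{1}{37009}\right) + 17 \cdot \frac{1}{44494} = - \frac{23201}{37009} + \frac{17}{44494} = - \frac{1031676141}{1646678446}$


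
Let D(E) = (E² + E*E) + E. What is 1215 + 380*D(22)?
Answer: 377415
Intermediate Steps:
D(E) = E + 2*E² (D(E) = (E² + E²) + E = 2*E² + E = E + 2*E²)
1215 + 380*D(22) = 1215 + 380*(22*(1 + 2*22)) = 1215 + 380*(22*(1 + 44)) = 1215 + 380*(22*45) = 1215 + 380*990 = 1215 + 376200 = 377415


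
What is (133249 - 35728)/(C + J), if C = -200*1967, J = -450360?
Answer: -97521/843760 ≈ -0.11558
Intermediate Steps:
C = -393400
(133249 - 35728)/(C + J) = (133249 - 35728)/(-393400 - 450360) = 97521/(-843760) = 97521*(-1/843760) = -97521/843760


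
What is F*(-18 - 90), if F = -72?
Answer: 7776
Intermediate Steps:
F*(-18 - 90) = -72*(-18 - 90) = -72*(-108) = 7776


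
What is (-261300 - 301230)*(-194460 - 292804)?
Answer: 274100617920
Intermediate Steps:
(-261300 - 301230)*(-194460 - 292804) = -562530*(-487264) = 274100617920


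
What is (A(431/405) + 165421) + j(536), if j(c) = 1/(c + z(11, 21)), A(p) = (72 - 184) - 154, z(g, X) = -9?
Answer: 87036686/527 ≈ 1.6516e+5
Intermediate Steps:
A(p) = -266 (A(p) = -112 - 154 = -266)
j(c) = 1/(-9 + c) (j(c) = 1/(c - 9) = 1/(-9 + c))
(A(431/405) + 165421) + j(536) = (-266 + 165421) + 1/(-9 + 536) = 165155 + 1/527 = 87036686/527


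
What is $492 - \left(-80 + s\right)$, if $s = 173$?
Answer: $399$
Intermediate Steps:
$492 - \left(-80 + s\right) = 492 - \left(-80 + 173\right) = 492 - 93 = 399$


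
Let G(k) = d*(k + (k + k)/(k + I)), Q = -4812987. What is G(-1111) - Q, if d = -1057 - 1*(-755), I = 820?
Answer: 1497545075/291 ≈ 5.1462e+6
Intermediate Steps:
d = -302 (d = -1057 + 755 = -302)
G(k) = -302*k - 604*k/(820 + k) (G(k) = -302*(k + (k + k)/(k + 820)) = -302*(k + (2*k)/(820 + k)) = -302*(k + 2*k/(820 + k)) = -302*k - 604*k/(820 + k))
G(-1111) - Q = -302*(-1111)*(822 - 1111)/(820 - 1111) - 1*(-4812987) = -302*(-1111)*(-289)/(-291) + 4812987 = -302*(-1111)*(-1/291)*(-289) + 4812987 = 96965858/291 + 4812987 = 1497545075/291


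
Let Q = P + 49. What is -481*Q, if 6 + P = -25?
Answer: -8658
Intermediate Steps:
P = -31 (P = -6 - 25 = -31)
Q = 18 (Q = -31 + 49 = 18)
-481*Q = -481*18 = -8658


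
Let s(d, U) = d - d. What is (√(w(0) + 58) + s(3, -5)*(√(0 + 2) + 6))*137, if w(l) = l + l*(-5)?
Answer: 137*√58 ≈ 1043.4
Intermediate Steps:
w(l) = -4*l (w(l) = l - 5*l = -4*l)
s(d, U) = 0
(√(w(0) + 58) + s(3, -5)*(√(0 + 2) + 6))*137 = (√(-4*0 + 58) + 0*(√(0 + 2) + 6))*137 = (√(0 + 58) + 0*(√2 + 6))*137 = (√58 + 0*(6 + √2))*137 = (√58 + 0)*137 = √58*137 = 137*√58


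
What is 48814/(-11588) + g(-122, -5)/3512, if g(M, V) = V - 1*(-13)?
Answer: -10708879/2543566 ≈ -4.2102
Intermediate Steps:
g(M, V) = 13 + V (g(M, V) = V + 13 = 13 + V)
48814/(-11588) + g(-122, -5)/3512 = 48814/(-11588) + (13 - 5)/3512 = 48814*(-1/11588) + 8*(1/3512) = -24407/5794 + 1/439 = -10708879/2543566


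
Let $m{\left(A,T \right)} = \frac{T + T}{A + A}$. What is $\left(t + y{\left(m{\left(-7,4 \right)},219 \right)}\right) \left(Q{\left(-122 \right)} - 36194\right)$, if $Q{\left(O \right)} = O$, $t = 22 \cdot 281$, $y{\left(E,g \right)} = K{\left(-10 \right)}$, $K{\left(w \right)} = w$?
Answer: $-224142352$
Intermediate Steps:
$m{\left(A,T \right)} = \frac{T}{A}$ ($m{\left(A,T \right)} = \frac{2 T}{2 A} = 2 T \frac{1}{2 A} = \frac{T}{A}$)
$y{\left(E,g \right)} = -10$
$t = 6182$
$\left(t + y{\left(m{\left(-7,4 \right)},219 \right)}\right) \left(Q{\left(-122 \right)} - 36194\right) = \left(6182 - 10\right) \left(-122 - 36194\right) = 6172 \left(-36316\right) = -224142352$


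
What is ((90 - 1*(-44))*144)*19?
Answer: 366624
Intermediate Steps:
((90 - 1*(-44))*144)*19 = ((90 + 44)*144)*19 = (134*144)*19 = 19296*19 = 366624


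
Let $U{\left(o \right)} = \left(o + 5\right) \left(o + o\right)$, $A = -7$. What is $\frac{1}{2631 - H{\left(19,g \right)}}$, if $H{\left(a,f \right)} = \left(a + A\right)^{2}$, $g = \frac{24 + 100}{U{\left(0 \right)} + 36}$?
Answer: $\frac{1}{2487} \approx 0.00040209$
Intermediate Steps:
$U{\left(o \right)} = 2 o \left(5 + o\right)$ ($U{\left(o \right)} = \left(5 + o\right) 2 o = 2 o \left(5 + o\right)$)
$g = \frac{31}{9}$ ($g = \frac{24 + 100}{2 \cdot 0 \left(5 + 0\right) + 36} = \frac{124}{2 \cdot 0 \cdot 5 + 36} = \frac{124}{0 + 36} = \frac{124}{36} = 124 \cdot \frac{1}{36} = \frac{31}{9} \approx 3.4444$)
$H{\left(a,f \right)} = \left(-7 + a\right)^{2}$ ($H{\left(a,f \right)} = \left(a - 7\right)^{2} = \left(-7 + a\right)^{2}$)
$\frac{1}{2631 - H{\left(19,g \right)}} = \frac{1}{2631 - \left(-7 + 19\right)^{2}} = \frac{1}{2631 - 12^{2}} = \frac{1}{2631 - 144} = \frac{1}{2487}$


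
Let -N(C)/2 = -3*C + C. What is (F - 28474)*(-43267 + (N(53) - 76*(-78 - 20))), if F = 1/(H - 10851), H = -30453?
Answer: 13959013361293/13768 ≈ 1.0139e+9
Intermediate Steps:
N(C) = 4*C (N(C) = -2*(-3*C + C) = -(-4)*C = 4*C)
F = -1/41304 (F = 1/(-30453 - 10851) = 1/(-41304) = -1/41304 ≈ -2.4211e-5)
(F - 28474)*(-43267 + (N(53) - 76*(-78 - 20))) = (-1/41304 - 28474)*(-43267 + (4*53 - 76*(-78 - 20))) = -1176090097*(-43267 + (212 - 76*(-98)))/41304 = -1176090097*(-43267 + (212 - 1*(-7448)))/41304 = -1176090097*(-43267 + (212 + 7448))/41304 = -1176090097*(-43267 + 7660)/41304 = -1176090097/41304*(-35607) = 13959013361293/13768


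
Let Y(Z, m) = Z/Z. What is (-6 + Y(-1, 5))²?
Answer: 25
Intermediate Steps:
Y(Z, m) = 1
(-6 + Y(-1, 5))² = (-6 + 1)² = (-5)² = 25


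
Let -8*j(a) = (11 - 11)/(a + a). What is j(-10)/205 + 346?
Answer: 346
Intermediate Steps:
j(a) = 0 (j(a) = -(11 - 11)/(8*(a + a)) = -0/(2*a) = -0*1/(2*a) = -1/8*0 = 0)
j(-10)/205 + 346 = 0/205 + 346 = (1/205)*0 + 346 = 0 + 346 = 346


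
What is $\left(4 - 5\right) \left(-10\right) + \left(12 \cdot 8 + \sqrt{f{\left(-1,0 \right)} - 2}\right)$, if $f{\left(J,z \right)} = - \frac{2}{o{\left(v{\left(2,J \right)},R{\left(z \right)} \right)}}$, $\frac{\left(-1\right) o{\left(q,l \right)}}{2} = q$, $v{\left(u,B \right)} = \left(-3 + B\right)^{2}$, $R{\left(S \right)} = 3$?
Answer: $106 + \frac{i \sqrt{31}}{4} \approx 106.0 + 1.3919 i$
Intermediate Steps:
$o{\left(q,l \right)} = - 2 q$
$f{\left(J,z \right)} = \frac{1}{\left(-3 + J\right)^{2}}$ ($f{\left(J,z \right)} = - \frac{2}{\left(-2\right) \left(-3 + J\right)^{2}} = - 2 \left(- \frac{1}{2 \left(-3 + J\right)^{2}}\right) = \frac{1}{\left(-3 + J\right)^{2}}$)
$\left(4 - 5\right) \left(-10\right) + \left(12 \cdot 8 + \sqrt{f{\left(-1,0 \right)} - 2}\right) = \left(4 - 5\right) \left(-10\right) + \left(12 \cdot 8 + \sqrt{\frac{1}{\left(-3 - 1\right)^{2}} - 2}\right) = \left(-1\right) \left(-10\right) + \left(96 + \sqrt{\frac{1}{16} - 2}\right) = 10 + \left(96 + \sqrt{\frac{1}{16} - 2}\right) = 10 + \left(96 + \sqrt{- \frac{31}{16}}\right) = 10 + \left(96 + \frac{i \sqrt{31}}{4}\right) = 106 + \frac{i \sqrt{31}}{4}$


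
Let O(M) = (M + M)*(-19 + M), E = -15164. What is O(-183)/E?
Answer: -18483/3791 ≈ -4.8755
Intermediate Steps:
O(M) = 2*M*(-19 + M) (O(M) = (2*M)*(-19 + M) = 2*M*(-19 + M))
O(-183)/E = (2*(-183)*(-19 - 183))/(-15164) = (2*(-183)*(-202))*(-1/15164) = 73932*(-1/15164) = -18483/3791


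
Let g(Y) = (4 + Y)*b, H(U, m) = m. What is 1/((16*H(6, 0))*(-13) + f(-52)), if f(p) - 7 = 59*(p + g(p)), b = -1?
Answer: -1/229 ≈ -0.0043668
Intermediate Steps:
g(Y) = -4 - Y (g(Y) = (4 + Y)*(-1) = -4 - Y)
f(p) = -229 (f(p) = 7 + 59*(p + (-4 - p)) = 7 + 59*(-4) = 7 - 236 = -229)
1/((16*H(6, 0))*(-13) + f(-52)) = 1/((16*0)*(-13) - 229) = 1/(0*(-13) - 229) = 1/(0 - 229) = 1/(-229) = -1/229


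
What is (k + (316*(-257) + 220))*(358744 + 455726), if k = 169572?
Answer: 72145752600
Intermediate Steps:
(k + (316*(-257) + 220))*(358744 + 455726) = (169572 + (316*(-257) + 220))*(358744 + 455726) = (169572 + (-81212 + 220))*814470 = (169572 - 80992)*814470 = 88580*814470 = 72145752600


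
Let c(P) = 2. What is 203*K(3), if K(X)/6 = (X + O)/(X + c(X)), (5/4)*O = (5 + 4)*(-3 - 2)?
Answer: -40194/5 ≈ -8038.8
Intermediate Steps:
O = -36 (O = 4*((5 + 4)*(-3 - 2))/5 = 4*(9*(-5))/5 = (4/5)*(-45) = -36)
K(X) = 6*(-36 + X)/(2 + X) (K(X) = 6*((X - 36)/(X + 2)) = 6*((-36 + X)/(2 + X)) = 6*(-36 + X)/(2 + X))
203*K(3) = 203*(6*(-36 + 3)/(2 + 3)) = 203*(6*(-33)/5) = 203*(6*(1/5)*(-33)) = 203*(-198/5) = -40194/5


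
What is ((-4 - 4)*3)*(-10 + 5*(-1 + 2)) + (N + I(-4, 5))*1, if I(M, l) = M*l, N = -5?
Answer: 95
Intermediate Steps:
((-4 - 4)*3)*(-10 + 5*(-1 + 2)) + (N + I(-4, 5))*1 = ((-4 - 4)*3)*(-10 + 5*(-1 + 2)) + (-5 - 4*5)*1 = (-8*3)*(-10 + 5*1) + (-5 - 20)*1 = -24*(-10 + 5) - 25*1 = -24*(-5) - 25 = 120 - 25 = 95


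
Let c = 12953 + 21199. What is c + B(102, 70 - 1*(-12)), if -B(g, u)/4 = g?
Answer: 33744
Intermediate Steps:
B(g, u) = -4*g
c = 34152
c + B(102, 70 - 1*(-12)) = 34152 - 4*102 = 34152 - 408 = 33744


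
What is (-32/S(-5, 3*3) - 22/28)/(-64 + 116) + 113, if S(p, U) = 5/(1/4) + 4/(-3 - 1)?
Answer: 1562359/13832 ≈ 112.95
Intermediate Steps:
S(p, U) = 19 (S(p, U) = 5/(1/4) + 4/(-4) = 5*4 + 4*(-1/4) = 20 - 1 = 19)
(-32/S(-5, 3*3) - 22/28)/(-64 + 116) + 113 = (-32/19 - 22/28)/(-64 + 116) + 113 = (-32*1/19 - 22*1/28)/52 + 113 = (-32/19 - 11/14)*(1/52) + 113 = -657/266*1/52 + 113 = -657/13832 + 113 = 1562359/13832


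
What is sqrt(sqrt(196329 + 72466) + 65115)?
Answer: sqrt(65115 + sqrt(268795)) ≈ 256.19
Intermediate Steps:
sqrt(sqrt(196329 + 72466) + 65115) = sqrt(sqrt(268795) + 65115) = sqrt(65115 + sqrt(268795))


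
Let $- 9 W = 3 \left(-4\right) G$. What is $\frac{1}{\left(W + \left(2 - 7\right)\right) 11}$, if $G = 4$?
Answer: $\frac{3}{11} \approx 0.27273$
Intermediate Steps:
$W = \frac{16}{3}$ ($W = - \frac{3 \left(-4\right) 4}{9} = - \frac{\left(-12\right) 4}{9} = \left(- \frac{1}{9}\right) \left(-48\right) = \frac{16}{3} \approx 5.3333$)
$\frac{1}{\left(W + \left(2 - 7\right)\right) 11} = \frac{1}{\left(\frac{16}{3} + \left(2 - 7\right)\right) 11} = \frac{1}{\left(\frac{16}{3} - 5\right) 11} = \frac{1}{\frac{1}{3} \cdot 11} = \frac{1}{\frac{11}{3}} = \frac{3}{11}$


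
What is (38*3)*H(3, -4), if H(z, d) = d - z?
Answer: -798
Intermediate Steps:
(38*3)*H(3, -4) = (38*3)*(-4 - 1*3) = 114*(-4 - 3) = 114*(-7) = -798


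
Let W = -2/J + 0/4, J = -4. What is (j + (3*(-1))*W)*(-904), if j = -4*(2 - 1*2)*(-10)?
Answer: 1356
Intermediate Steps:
W = ½ (W = -2/(-4) + 0/4 = -2*(-¼) + 0*(¼) = ½ + 0 = ½ ≈ 0.50000)
j = 0 (j = -4*(2 - 2)*(-10) = -4*0*(-10) = 0*(-10) = 0)
(j + (3*(-1))*W)*(-904) = (0 + (3*(-1))*(½))*(-904) = (0 - 3*½)*(-904) = (0 - 3/2)*(-904) = -3/2*(-904) = 1356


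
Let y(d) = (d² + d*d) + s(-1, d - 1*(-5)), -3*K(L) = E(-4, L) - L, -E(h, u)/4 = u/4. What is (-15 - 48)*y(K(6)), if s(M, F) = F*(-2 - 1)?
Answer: -315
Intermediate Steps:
E(h, u) = -u (E(h, u) = -4*u/4 = -u)
s(M, F) = -3*F (s(M, F) = F*(-3) = -3*F)
K(L) = 2*L/3 (K(L) = -(-L - L)/3 = -(-2)*L/3 = 2*L/3)
y(d) = -15 - 3*d + 2*d² (y(d) = (d² + d*d) - 3*(d - 1*(-5)) = (d² + d²) - 3*(d + 5) = 2*d² - 3*(5 + d) = 2*d² + (-15 - 3*d) = -15 - 3*d + 2*d²)
(-15 - 48)*y(K(6)) = (-15 - 48)*(-15 - 2*6 + 2*((⅔)*6)²) = -63*(-15 - 3*4 + 2*4²) = -63*(-15 - 12 + 2*16) = -63*(-15 - 12 + 32) = -63*5 = -315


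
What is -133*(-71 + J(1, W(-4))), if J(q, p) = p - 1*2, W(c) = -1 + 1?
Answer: 9709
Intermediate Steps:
W(c) = 0
J(q, p) = -2 + p (J(q, p) = p - 2 = -2 + p)
-133*(-71 + J(1, W(-4))) = -133*(-71 + (-2 + 0)) = -133*(-71 - 2) = -133*(-73) = 9709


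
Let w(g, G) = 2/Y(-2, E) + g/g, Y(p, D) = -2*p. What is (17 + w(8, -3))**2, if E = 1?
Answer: 1369/4 ≈ 342.25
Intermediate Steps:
w(g, G) = 3/2 (w(g, G) = 2/((-2*(-2))) + g/g = 2/4 + 1 = 2*(1/4) + 1 = 1/2 + 1 = 3/2)
(17 + w(8, -3))**2 = (17 + 3/2)**2 = (37/2)**2 = 1369/4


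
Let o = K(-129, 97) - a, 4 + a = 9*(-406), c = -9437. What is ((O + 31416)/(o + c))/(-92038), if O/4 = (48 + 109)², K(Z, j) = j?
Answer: 32503/130739979 ≈ 0.00024861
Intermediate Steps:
a = -3658 (a = -4 + 9*(-406) = -4 - 3654 = -3658)
o = 3755 (o = 97 - 1*(-3658) = 97 + 3658 = 3755)
O = 98596 (O = 4*(48 + 109)² = 4*157² = 4*24649 = 98596)
((O + 31416)/(o + c))/(-92038) = ((98596 + 31416)/(3755 - 9437))/(-92038) = (130012/(-5682))*(-1/92038) = (130012*(-1/5682))*(-1/92038) = -65006/2841*(-1/92038) = 32503/130739979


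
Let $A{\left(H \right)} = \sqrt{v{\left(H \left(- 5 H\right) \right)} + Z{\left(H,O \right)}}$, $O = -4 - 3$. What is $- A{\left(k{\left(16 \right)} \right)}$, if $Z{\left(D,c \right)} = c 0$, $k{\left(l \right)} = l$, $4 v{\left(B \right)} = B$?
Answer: $- 8 i \sqrt{5} \approx - 17.889 i$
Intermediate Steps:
$v{\left(B \right)} = \frac{B}{4}$
$O = -7$ ($O = -4 - 3 = -7$)
$Z{\left(D,c \right)} = 0$
$A{\left(H \right)} = \frac{\sqrt{5} \sqrt{- H^{2}}}{2}$ ($A{\left(H \right)} = \sqrt{\frac{H \left(- 5 H\right)}{4} + 0} = \sqrt{\frac{\left(-5\right) H^{2}}{4} + 0} = \sqrt{- \frac{5 H^{2}}{4} + 0} = \sqrt{- \frac{5 H^{2}}{4}} = \frac{\sqrt{5} \sqrt{- H^{2}}}{2}$)
$- A{\left(k{\left(16 \right)} \right)} = - \frac{\sqrt{5} \sqrt{- 16^{2}}}{2} = - \frac{\sqrt{5} \sqrt{\left(-1\right) 256}}{2} = - \frac{\sqrt{5} \sqrt{-256}}{2} = - \frac{\sqrt{5} \cdot 16 i}{2} = - 8 i \sqrt{5}$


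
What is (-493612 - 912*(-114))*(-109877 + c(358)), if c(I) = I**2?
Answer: -7125419828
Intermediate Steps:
(-493612 - 912*(-114))*(-109877 + c(358)) = (-493612 - 912*(-114))*(-109877 + 358**2) = (-493612 + 103968)*(-109877 + 128164) = -389644*18287 = -7125419828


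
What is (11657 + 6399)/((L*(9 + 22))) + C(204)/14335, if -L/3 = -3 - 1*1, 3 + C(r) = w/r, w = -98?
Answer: 440013491/9065454 ≈ 48.537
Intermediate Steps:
C(r) = -3 - 98/r
L = 12 (L = -3*(-3 - 1*1) = -3*(-3 - 1) = -3*(-4) = 12)
(11657 + 6399)/((L*(9 + 22))) + C(204)/14335 = (11657 + 6399)/((12*(9 + 22))) + (-3 - 98/204)/14335 = 18056/((12*31)) + (-3 - 98*1/204)*(1/14335) = 18056/372 + (-3 - 49/102)*(1/14335) = 18056*(1/372) - 355/102*1/14335 = 4514/93 - 71/292434 = 440013491/9065454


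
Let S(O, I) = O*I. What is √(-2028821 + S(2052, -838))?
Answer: I*√3748397 ≈ 1936.1*I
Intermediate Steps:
S(O, I) = I*O
√(-2028821 + S(2052, -838)) = √(-2028821 - 838*2052) = √(-2028821 - 1719576) = √(-3748397) = I*√3748397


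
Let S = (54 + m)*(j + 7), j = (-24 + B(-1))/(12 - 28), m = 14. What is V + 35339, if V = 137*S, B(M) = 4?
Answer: 112196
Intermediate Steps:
j = 5/4 (j = (-24 + 4)/(12 - 28) = -20/(-16) = -20*(-1/16) = 5/4 ≈ 1.2500)
S = 561 (S = (54 + 14)*(5/4 + 7) = 68*(33/4) = 561)
V = 76857 (V = 137*561 = 76857)
V + 35339 = 76857 + 35339 = 112196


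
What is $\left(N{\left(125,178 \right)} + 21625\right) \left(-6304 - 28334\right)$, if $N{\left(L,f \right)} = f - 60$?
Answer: $-753134034$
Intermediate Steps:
$N{\left(L,f \right)} = -60 + f$
$\left(N{\left(125,178 \right)} + 21625\right) \left(-6304 - 28334\right) = \left(\left(-60 + 178\right) + 21625\right) \left(-6304 - 28334\right) = \left(118 + 21625\right) \left(-34638\right) = 21743 \left(-34638\right) = -753134034$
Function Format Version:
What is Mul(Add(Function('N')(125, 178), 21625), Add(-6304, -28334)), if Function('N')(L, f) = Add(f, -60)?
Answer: -753134034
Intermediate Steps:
Function('N')(L, f) = Add(-60, f)
Mul(Add(Function('N')(125, 178), 21625), Add(-6304, -28334)) = Mul(Add(Add(-60, 178), 21625), Add(-6304, -28334)) = Mul(Add(118, 21625), -34638) = Mul(21743, -34638) = -753134034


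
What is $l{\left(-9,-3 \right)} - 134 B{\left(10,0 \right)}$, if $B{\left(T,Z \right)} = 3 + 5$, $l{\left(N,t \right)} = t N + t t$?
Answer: $-1036$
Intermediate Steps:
$l{\left(N,t \right)} = t^{2} + N t$ ($l{\left(N,t \right)} = N t + t^{2} = t^{2} + N t$)
$B{\left(T,Z \right)} = 8$
$l{\left(-9,-3 \right)} - 134 B{\left(10,0 \right)} = - 3 \left(-9 - 3\right) - 1072 = \left(-3\right) \left(-12\right) - 1072 = 36 - 1072 = -1036$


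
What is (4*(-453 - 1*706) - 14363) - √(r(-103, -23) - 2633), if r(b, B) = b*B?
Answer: -18999 - 2*I*√66 ≈ -18999.0 - 16.248*I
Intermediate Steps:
r(b, B) = B*b
(4*(-453 - 1*706) - 14363) - √(r(-103, -23) - 2633) = (4*(-453 - 1*706) - 14363) - √(-23*(-103) - 2633) = (4*(-453 - 706) - 14363) - √(2369 - 2633) = (4*(-1159) - 14363) - √(-264) = (-4636 - 14363) - 2*I*√66 = -18999 - 2*I*√66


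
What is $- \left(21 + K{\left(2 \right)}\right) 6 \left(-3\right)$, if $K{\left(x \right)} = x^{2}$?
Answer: $450$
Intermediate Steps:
$- \left(21 + K{\left(2 \right)}\right) 6 \left(-3\right) = - \left(21 + 2^{2}\right) 6 \left(-3\right) = - \left(21 + 4\right) \left(-18\right) = - 25 \left(-18\right) = \left(-1\right) \left(-450\right) = 450$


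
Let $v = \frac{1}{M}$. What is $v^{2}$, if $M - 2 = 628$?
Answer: $\frac{1}{396900} \approx 2.5195 \cdot 10^{-6}$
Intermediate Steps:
$M = 630$ ($M = 2 + 628 = 630$)
$v = \frac{1}{630} \approx 0.0015873$
$v^{2} = \left(\frac{1}{630}\right)^{2} = \frac{1}{396900}$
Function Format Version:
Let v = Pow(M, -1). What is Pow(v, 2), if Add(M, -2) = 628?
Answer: Rational(1, 396900) ≈ 2.5195e-6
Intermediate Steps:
M = 630 (M = Add(2, 628) = 630)
v = Rational(1, 630) (v = Pow(630, -1) = Rational(1, 630) ≈ 0.0015873)
Pow(v, 2) = Pow(Rational(1, 630), 2) = Rational(1, 396900)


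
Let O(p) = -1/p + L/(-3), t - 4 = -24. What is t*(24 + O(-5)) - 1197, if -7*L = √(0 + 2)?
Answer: -1681 - 20*√2/21 ≈ -1682.3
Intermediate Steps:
t = -20 (t = 4 - 24 = -20)
L = -√2/7 (L = -√(0 + 2)/7 = -√2/7 ≈ -0.20203)
O(p) = -1/p + √2/21 (O(p) = -1/p - √2/7/(-3) = -1/p - √2/7*(-⅓) = -1/p + √2/21)
t*(24 + O(-5)) - 1197 = -20*(24 + (-1/(-5) + √2/21)) - 1197 = -20*(24 + (-1*(-⅕) + √2/21)) - 1197 = -20*(24 + (⅕ + √2/21)) - 1197 = -20*(121/5 + √2/21) - 1197 = (-484 - 20*√2/21) - 1197 = -1681 - 20*√2/21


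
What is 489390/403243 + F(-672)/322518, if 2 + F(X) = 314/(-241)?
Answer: 19019208133696/15671401667817 ≈ 1.2136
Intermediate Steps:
F(X) = -796/241 (F(X) = -2 + 314/(-241) = -2 + 314*(-1/241) = -2 - 314/241 = -796/241)
489390/403243 + F(-672)/322518 = 489390/403243 - 796/241/322518 = 489390*(1/403243) - 796/241*1/322518 = 489390/403243 - 398/38863419 = 19019208133696/15671401667817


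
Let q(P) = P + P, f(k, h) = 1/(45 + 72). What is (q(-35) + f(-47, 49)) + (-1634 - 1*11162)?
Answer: -1505321/117 ≈ -12866.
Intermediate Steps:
f(k, h) = 1/117
q(P) = 2*P
(q(-35) + f(-47, 49)) + (-1634 - 1*11162) = (2*(-35) + 1/117) + (-1634 - 1*11162) = (-70 + 1/117) + (-1634 - 11162) = -8189/117 - 12796 = -1505321/117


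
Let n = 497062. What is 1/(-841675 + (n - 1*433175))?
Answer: -1/777788 ≈ -1.2857e-6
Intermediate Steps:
1/(-841675 + (n - 1*433175)) = 1/(-841675 + (497062 - 1*433175)) = 1/(-841675 + (497062 - 433175)) = 1/(-841675 + 63887) = 1/(-777788) = -1/777788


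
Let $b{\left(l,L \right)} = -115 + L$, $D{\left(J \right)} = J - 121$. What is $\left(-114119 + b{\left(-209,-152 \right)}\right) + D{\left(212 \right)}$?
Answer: $-114295$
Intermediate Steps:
$D{\left(J \right)} = -121 + J$
$\left(-114119 + b{\left(-209,-152 \right)}\right) + D{\left(212 \right)} = \left(-114119 - 267\right) + \left(-121 + 212\right) = \left(-114119 - 267\right) + 91 = -114386 + 91 = -114295$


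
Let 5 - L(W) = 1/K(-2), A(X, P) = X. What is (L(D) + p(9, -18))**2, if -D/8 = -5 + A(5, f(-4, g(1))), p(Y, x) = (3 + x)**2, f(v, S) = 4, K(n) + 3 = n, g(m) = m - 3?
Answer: 1324801/25 ≈ 52992.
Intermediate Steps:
g(m) = -3 + m
K(n) = -3 + n
D = 0 (D = -8*(-5 + 5) = -8*0 = 0)
L(W) = 26/5 (L(W) = 5 - 1/(-3 - 2) = 5 - 1/(-5) = 5 - 1*(-1/5) = 5 + 1/5 = 26/5)
(L(D) + p(9, -18))**2 = (26/5 + (3 - 18)**2)**2 = (26/5 + (-15)**2)**2 = (26/5 + 225)**2 = (1151/5)**2 = 1324801/25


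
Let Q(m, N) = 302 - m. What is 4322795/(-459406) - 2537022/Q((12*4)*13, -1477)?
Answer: 582065594471/73964366 ≈ 7869.5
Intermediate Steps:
4322795/(-459406) - 2537022/Q((12*4)*13, -1477) = 4322795/(-459406) - 2537022/(302 - 12*4*13) = 4322795*(-1/459406) - 2537022/(302 - 48*13) = -4322795/459406 - 2537022/(302 - 1*624) = -4322795/459406 - 2537022/(302 - 624) = -4322795/459406 - 2537022/(-322) = -4322795/459406 - 2537022*(-1/322) = -4322795/459406 + 1268511/161 = 582065594471/73964366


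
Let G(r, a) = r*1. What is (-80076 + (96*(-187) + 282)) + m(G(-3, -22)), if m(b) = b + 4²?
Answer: -97733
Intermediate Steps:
G(r, a) = r
m(b) = 16 + b (m(b) = b + 16 = 16 + b)
(-80076 + (96*(-187) + 282)) + m(G(-3, -22)) = (-80076 + (96*(-187) + 282)) + (16 - 3) = (-80076 + (-17952 + 282)) + 13 = (-80076 - 17670) + 13 = -97746 + 13 = -97733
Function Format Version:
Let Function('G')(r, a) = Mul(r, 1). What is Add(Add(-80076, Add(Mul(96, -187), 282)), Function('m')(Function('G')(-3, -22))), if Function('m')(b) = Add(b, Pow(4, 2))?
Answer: -97733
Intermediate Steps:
Function('G')(r, a) = r
Function('m')(b) = Add(16, b) (Function('m')(b) = Add(b, 16) = Add(16, b))
Add(Add(-80076, Add(Mul(96, -187), 282)), Function('m')(Function('G')(-3, -22))) = Add(Add(-80076, Add(Mul(96, -187), 282)), Add(16, -3)) = Add(Add(-80076, Add(-17952, 282)), 13) = Add(Add(-80076, -17670), 13) = Add(-97746, 13) = -97733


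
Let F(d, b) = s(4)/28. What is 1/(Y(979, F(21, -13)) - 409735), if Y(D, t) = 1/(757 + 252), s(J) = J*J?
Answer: -1009/413422614 ≈ -2.4406e-6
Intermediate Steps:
s(J) = J²
F(d, b) = 4/7 (F(d, b) = 4²/28 = 16*(1/28) = 4/7)
Y(D, t) = 1/1009
1/(Y(979, F(21, -13)) - 409735) = 1/(1/1009 - 409735) = 1/(-413422614/1009) = -1009/413422614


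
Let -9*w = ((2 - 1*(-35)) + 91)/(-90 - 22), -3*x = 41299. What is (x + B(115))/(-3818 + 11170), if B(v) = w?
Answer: -867271/463176 ≈ -1.8724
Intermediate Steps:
x = -41299/3 (x = -1/3*41299 = -41299/3 ≈ -13766.)
w = 8/63 (w = -((2 - 1*(-35)) + 91)/(9*(-90 - 22)) = -((2 + 35) + 91)/(9*(-112)) = -(37 + 91)*(-1)/(9*112) = -128*(-1)/(9*112) = -1/9*(-8/7) = 8/63 ≈ 0.12698)
B(v) = 8/63
(x + B(115))/(-3818 + 11170) = (-41299/3 + 8/63)/(-3818 + 11170) = -867271/63/7352 = -867271/63*1/7352 = -867271/463176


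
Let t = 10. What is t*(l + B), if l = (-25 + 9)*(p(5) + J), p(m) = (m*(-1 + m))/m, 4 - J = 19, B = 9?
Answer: 1850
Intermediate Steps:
J = -15 (J = 4 - 1*19 = 4 - 19 = -15)
p(m) = -1 + m
l = 176 (l = (-25 + 9)*((-1 + 5) - 15) = -16*(4 - 15) = -16*(-11) = 176)
t*(l + B) = 10*(176 + 9) = 10*185 = 1850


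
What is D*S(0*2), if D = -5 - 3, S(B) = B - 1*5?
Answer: 40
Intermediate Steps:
S(B) = -5 + B (S(B) = B - 5 = -5 + B)
D = -8
D*S(0*2) = -8*(-5 + 0*2) = -8*(-5 + 0) = -8*(-5) = 40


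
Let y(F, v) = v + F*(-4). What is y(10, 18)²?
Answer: 484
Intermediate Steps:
y(F, v) = v - 4*F
y(10, 18)² = (18 - 4*10)² = (18 - 40)² = (-22)² = 484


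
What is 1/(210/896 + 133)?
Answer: 64/8527 ≈ 0.0075056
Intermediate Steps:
1/(210/896 + 133) = 1/(210*(1/896) + 133) = 1/(15/64 + 133) = 1/(8527/64) = 64/8527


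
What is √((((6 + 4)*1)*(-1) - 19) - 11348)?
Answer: I*√11377 ≈ 106.66*I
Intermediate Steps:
√((((6 + 4)*1)*(-1) - 19) - 11348) = √(((10*1)*(-1) - 19) - 11348) = √((10*(-1) - 19) - 11348) = √((-10 - 19) - 11348) = √(-29 - 11348) = √(-11377) = I*√11377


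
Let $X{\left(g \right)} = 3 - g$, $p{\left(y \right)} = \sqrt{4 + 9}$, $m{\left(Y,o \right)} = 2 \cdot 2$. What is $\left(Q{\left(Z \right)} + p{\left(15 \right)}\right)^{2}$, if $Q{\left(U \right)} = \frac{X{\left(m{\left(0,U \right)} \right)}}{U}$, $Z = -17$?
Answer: $\frac{3758}{289} + \frac{2 \sqrt{13}}{17} \approx 13.428$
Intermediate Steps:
$m{\left(Y,o \right)} = 4$
$p{\left(y \right)} = \sqrt{13}$
$Q{\left(U \right)} = - \frac{1}{U}$ ($Q{\left(U \right)} = \frac{3 - 4}{U} = - \frac{1}{U}$)
$\left(Q{\left(Z \right)} + p{\left(15 \right)}\right)^{2} = \left(- \frac{1}{-17} + \sqrt{13}\right)^{2} = \left(\left(-1\right) \left(- \frac{1}{17}\right) + \sqrt{13}\right)^{2} = \left(\frac{1}{17} + \sqrt{13}\right)^{2}$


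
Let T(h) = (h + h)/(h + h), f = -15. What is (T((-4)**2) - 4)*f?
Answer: 45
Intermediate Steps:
T(h) = 1 (T(h) = (2*h)/((2*h)) = (2*h)*(1/(2*h)) = 1)
(T((-4)**2) - 4)*f = (1 - 4)*(-15) = -3*(-15) = 45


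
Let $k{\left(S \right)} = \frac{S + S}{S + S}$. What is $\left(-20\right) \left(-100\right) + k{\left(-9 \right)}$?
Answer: $2001$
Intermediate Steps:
$k{\left(S \right)} = 1$ ($k{\left(S \right)} = \frac{2 S}{2 S} = 2 S \frac{1}{2 S} = 1$)
$\left(-20\right) \left(-100\right) + k{\left(-9 \right)} = \left(-20\right) \left(-100\right) + 1 = 2000 + 1 = 2001$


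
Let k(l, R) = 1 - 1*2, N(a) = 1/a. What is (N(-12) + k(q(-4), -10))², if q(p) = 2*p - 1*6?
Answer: 169/144 ≈ 1.1736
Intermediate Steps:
q(p) = -6 + 2*p (q(p) = 2*p - 6 = -6 + 2*p)
k(l, R) = -1 (k(l, R) = 1 - 2 = -1)
(N(-12) + k(q(-4), -10))² = (1/(-12) - 1)² = (-1/12 - 1)² = (-13/12)² = 169/144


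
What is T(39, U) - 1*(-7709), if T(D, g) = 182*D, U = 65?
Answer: 14807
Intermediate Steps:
T(39, U) - 1*(-7709) = 182*39 - 1*(-7709) = 7098 + 7709 = 14807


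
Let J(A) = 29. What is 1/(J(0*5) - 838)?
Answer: -1/809 ≈ -0.0012361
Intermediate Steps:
1/(J(0*5) - 838) = 1/(29 - 838) = 1/(-809) = -1/809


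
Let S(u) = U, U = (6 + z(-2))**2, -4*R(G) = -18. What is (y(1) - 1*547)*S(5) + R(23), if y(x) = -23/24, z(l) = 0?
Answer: -19722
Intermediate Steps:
R(G) = 9/2 (R(G) = -1/4*(-18) = 9/2)
y(x) = -23/24 (y(x) = -23*1/24 = -23/24)
U = 36 (U = (6 + 0)**2 = 6**2 = 36)
S(u) = 36
(y(1) - 1*547)*S(5) + R(23) = (-23/24 - 1*547)*36 + 9/2 = (-23/24 - 547)*36 + 9/2 = -13151/24*36 + 9/2 = -39453/2 + 9/2 = -19722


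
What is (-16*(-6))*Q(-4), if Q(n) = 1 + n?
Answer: -288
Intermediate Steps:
(-16*(-6))*Q(-4) = (-16*(-6))*(1 - 4) = 96*(-3) = -288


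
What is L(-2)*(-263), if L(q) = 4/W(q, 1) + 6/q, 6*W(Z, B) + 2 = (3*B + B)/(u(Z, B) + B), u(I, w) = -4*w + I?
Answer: 21303/7 ≈ 3043.3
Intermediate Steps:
u(I, w) = I - 4*w
W(Z, B) = -⅓ + 2*B/(3*(Z - 3*B)) (W(Z, B) = -⅓ + ((3*B + B)/((Z - 4*B) + B))/6 = -⅓ + ((4*B)/(Z - 3*B))/6 = -⅓ + (4*B/(Z - 3*B))/6 = -⅓ + 2*B/(3*(Z - 3*B)))
L(q) = 6/q + 12*(3 - q)/(-5 + q) (L(q) = 4/(((q - 5*1)/(3*(-q + 3*1)))) + 6/q = 4/(((q - 5)/(3*(-q + 3)))) + 6/q = 4/(((-5 + q)/(3*(3 - q)))) + 6/q = 4*(3*(3 - q)/(-5 + q)) + 6/q = 12*(3 - q)/(-5 + q) + 6/q = 6/q + 12*(3 - q)/(-5 + q))
L(-2)*(-263) = (6*(-5 - 2*(-2)² + 7*(-2))/(-2*(-5 - 2)))*(-263) = (6*(-½)*(-5 - 2*4 - 14)/(-7))*(-263) = (6*(-½)*(-⅐)*(-5 - 8 - 14))*(-263) = (6*(-½)*(-⅐)*(-27))*(-263) = -81/7*(-263) = 21303/7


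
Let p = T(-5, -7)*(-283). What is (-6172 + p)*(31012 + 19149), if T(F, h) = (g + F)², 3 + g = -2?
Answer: -1729149992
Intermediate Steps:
g = -5 (g = -3 - 2 = -5)
T(F, h) = (-5 + F)²
p = -28300 (p = (-5 - 5)²*(-283) = (-10)²*(-283) = 100*(-283) = -28300)
(-6172 + p)*(31012 + 19149) = (-6172 - 28300)*(31012 + 19149) = -34472*50161 = -1729149992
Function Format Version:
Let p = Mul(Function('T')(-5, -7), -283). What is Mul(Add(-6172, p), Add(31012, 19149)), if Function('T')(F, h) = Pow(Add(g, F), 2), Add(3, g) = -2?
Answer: -1729149992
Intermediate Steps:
g = -5 (g = Add(-3, -2) = -5)
Function('T')(F, h) = Pow(Add(-5, F), 2)
p = -28300 (p = Mul(Pow(Add(-5, -5), 2), -283) = Mul(Pow(-10, 2), -283) = Mul(100, -283) = -28300)
Mul(Add(-6172, p), Add(31012, 19149)) = Mul(Add(-6172, -28300), Add(31012, 19149)) = Mul(-34472, 50161) = -1729149992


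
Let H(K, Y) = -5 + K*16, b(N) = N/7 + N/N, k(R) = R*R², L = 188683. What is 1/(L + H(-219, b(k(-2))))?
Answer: 1/185174 ≈ 5.4003e-6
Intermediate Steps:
k(R) = R³
b(N) = 1 + N/7 (b(N) = N*(⅐) + 1 = N/7 + 1 = 1 + N/7)
H(K, Y) = -5 + 16*K
1/(L + H(-219, b(k(-2)))) = 1/(188683 + (-5 + 16*(-219))) = 1/(188683 + (-5 - 3504)) = 1/(188683 - 3509) = 1/185174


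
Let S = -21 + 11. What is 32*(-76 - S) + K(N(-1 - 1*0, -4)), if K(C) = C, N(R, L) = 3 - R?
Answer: -2108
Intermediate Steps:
S = -10
32*(-76 - S) + K(N(-1 - 1*0, -4)) = 32*(-76 - 1*(-10)) + (3 - (-1 - 1*0)) = 32*(-76 + 10) + (3 - (-1 + 0)) = 32*(-66) + (3 - 1*(-1)) = -2112 + (3 + 1) = -2112 + 4 = -2108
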